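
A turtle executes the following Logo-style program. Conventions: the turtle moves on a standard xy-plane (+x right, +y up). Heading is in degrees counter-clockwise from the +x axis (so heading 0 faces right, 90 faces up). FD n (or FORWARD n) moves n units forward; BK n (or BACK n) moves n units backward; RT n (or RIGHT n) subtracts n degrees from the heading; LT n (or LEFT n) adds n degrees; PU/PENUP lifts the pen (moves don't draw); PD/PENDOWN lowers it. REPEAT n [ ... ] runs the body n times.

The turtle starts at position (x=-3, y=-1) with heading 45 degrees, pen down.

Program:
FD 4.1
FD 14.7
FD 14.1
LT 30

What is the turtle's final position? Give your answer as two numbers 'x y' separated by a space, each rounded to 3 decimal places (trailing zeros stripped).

Executing turtle program step by step:
Start: pos=(-3,-1), heading=45, pen down
FD 4.1: (-3,-1) -> (-0.101,1.899) [heading=45, draw]
FD 14.7: (-0.101,1.899) -> (10.294,12.294) [heading=45, draw]
FD 14.1: (10.294,12.294) -> (20.264,22.264) [heading=45, draw]
LT 30: heading 45 -> 75
Final: pos=(20.264,22.264), heading=75, 3 segment(s) drawn

Answer: 20.264 22.264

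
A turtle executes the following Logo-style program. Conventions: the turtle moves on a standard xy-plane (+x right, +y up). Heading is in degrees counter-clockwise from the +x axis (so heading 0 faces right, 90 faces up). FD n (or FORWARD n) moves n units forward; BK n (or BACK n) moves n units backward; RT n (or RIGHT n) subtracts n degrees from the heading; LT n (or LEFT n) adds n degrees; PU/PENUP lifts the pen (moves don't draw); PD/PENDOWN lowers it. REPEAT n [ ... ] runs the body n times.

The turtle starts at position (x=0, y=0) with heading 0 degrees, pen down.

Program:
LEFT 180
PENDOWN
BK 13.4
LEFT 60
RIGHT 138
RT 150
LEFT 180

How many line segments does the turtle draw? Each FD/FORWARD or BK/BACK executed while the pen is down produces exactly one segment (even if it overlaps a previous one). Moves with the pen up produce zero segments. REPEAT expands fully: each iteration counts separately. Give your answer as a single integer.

Executing turtle program step by step:
Start: pos=(0,0), heading=0, pen down
LT 180: heading 0 -> 180
PD: pen down
BK 13.4: (0,0) -> (13.4,0) [heading=180, draw]
LT 60: heading 180 -> 240
RT 138: heading 240 -> 102
RT 150: heading 102 -> 312
LT 180: heading 312 -> 132
Final: pos=(13.4,0), heading=132, 1 segment(s) drawn
Segments drawn: 1

Answer: 1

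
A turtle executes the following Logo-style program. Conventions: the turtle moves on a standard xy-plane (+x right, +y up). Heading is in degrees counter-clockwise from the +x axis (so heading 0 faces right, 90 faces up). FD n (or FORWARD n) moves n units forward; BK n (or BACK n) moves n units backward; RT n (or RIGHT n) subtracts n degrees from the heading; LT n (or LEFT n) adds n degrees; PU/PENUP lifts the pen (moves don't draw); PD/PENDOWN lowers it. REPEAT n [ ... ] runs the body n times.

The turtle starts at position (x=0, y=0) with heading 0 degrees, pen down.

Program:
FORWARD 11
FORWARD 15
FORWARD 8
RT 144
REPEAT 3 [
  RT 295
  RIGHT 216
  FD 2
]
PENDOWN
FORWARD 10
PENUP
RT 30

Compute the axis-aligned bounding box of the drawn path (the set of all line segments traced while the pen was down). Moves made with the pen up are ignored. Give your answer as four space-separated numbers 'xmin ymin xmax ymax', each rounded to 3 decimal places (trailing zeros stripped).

Answer: 0 -0.183 34.985 9.882

Derivation:
Executing turtle program step by step:
Start: pos=(0,0), heading=0, pen down
FD 11: (0,0) -> (11,0) [heading=0, draw]
FD 15: (11,0) -> (26,0) [heading=0, draw]
FD 8: (26,0) -> (34,0) [heading=0, draw]
RT 144: heading 0 -> 216
REPEAT 3 [
  -- iteration 1/3 --
  RT 295: heading 216 -> 281
  RT 216: heading 281 -> 65
  FD 2: (34,0) -> (34.845,1.813) [heading=65, draw]
  -- iteration 2/3 --
  RT 295: heading 65 -> 130
  RT 216: heading 130 -> 274
  FD 2: (34.845,1.813) -> (34.985,-0.183) [heading=274, draw]
  -- iteration 3/3 --
  RT 295: heading 274 -> 339
  RT 216: heading 339 -> 123
  FD 2: (34.985,-0.183) -> (33.895,1.495) [heading=123, draw]
]
PD: pen down
FD 10: (33.895,1.495) -> (28.449,9.882) [heading=123, draw]
PU: pen up
RT 30: heading 123 -> 93
Final: pos=(28.449,9.882), heading=93, 7 segment(s) drawn

Segment endpoints: x in {0, 11, 26, 28.449, 33.895, 34, 34.845, 34.985}, y in {-0.183, 0, 1.495, 1.813, 9.882}
xmin=0, ymin=-0.183, xmax=34.985, ymax=9.882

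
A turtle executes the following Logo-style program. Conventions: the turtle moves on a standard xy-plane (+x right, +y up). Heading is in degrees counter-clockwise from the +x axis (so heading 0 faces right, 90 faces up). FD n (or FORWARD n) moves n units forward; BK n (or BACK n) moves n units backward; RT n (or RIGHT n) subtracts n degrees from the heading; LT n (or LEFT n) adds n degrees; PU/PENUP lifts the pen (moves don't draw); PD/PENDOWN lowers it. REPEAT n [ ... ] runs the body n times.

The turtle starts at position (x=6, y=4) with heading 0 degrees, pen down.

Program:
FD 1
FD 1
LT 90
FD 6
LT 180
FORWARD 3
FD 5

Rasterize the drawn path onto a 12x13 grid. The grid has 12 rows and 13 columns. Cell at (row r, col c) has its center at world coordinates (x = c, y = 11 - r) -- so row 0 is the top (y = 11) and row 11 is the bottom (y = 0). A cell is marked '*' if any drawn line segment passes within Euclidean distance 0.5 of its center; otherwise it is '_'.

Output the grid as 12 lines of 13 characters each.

Segment 0: (6,4) -> (7,4)
Segment 1: (7,4) -> (8,4)
Segment 2: (8,4) -> (8,10)
Segment 3: (8,10) -> (8,7)
Segment 4: (8,7) -> (8,2)

Answer: _____________
________*____
________*____
________*____
________*____
________*____
________*____
______***____
________*____
________*____
_____________
_____________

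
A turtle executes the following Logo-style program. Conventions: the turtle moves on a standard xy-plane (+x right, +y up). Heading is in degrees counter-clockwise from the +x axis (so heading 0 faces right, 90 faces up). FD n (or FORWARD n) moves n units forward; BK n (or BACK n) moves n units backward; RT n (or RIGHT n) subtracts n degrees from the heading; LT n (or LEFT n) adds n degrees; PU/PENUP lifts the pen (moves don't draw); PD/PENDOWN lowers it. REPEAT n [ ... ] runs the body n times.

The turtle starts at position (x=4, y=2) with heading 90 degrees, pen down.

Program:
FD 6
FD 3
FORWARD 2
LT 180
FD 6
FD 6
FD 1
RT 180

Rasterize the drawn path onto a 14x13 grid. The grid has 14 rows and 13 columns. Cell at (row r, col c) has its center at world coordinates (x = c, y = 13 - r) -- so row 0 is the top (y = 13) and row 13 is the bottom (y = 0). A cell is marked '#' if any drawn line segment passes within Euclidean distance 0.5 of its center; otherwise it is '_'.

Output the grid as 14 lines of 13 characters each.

Segment 0: (4,2) -> (4,8)
Segment 1: (4,8) -> (4,11)
Segment 2: (4,11) -> (4,13)
Segment 3: (4,13) -> (4,7)
Segment 4: (4,7) -> (4,1)
Segment 5: (4,1) -> (4,0)

Answer: ____#________
____#________
____#________
____#________
____#________
____#________
____#________
____#________
____#________
____#________
____#________
____#________
____#________
____#________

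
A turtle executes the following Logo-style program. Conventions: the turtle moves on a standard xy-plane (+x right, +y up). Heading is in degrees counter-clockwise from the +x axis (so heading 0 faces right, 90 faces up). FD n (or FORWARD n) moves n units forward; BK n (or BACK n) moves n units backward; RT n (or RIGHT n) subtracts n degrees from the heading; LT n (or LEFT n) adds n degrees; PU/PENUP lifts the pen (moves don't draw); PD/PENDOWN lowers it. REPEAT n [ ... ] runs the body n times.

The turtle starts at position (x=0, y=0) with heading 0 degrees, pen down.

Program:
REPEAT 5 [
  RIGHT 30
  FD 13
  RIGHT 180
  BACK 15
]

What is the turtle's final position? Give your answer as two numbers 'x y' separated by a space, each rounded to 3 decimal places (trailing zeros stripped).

Executing turtle program step by step:
Start: pos=(0,0), heading=0, pen down
REPEAT 5 [
  -- iteration 1/5 --
  RT 30: heading 0 -> 330
  FD 13: (0,0) -> (11.258,-6.5) [heading=330, draw]
  RT 180: heading 330 -> 150
  BK 15: (11.258,-6.5) -> (24.249,-14) [heading=150, draw]
  -- iteration 2/5 --
  RT 30: heading 150 -> 120
  FD 13: (24.249,-14) -> (17.749,-2.742) [heading=120, draw]
  RT 180: heading 120 -> 300
  BK 15: (17.749,-2.742) -> (10.249,10.249) [heading=300, draw]
  -- iteration 3/5 --
  RT 30: heading 300 -> 270
  FD 13: (10.249,10.249) -> (10.249,-2.751) [heading=270, draw]
  RT 180: heading 270 -> 90
  BK 15: (10.249,-2.751) -> (10.249,-17.751) [heading=90, draw]
  -- iteration 4/5 --
  RT 30: heading 90 -> 60
  FD 13: (10.249,-17.751) -> (16.749,-6.493) [heading=60, draw]
  RT 180: heading 60 -> 240
  BK 15: (16.749,-6.493) -> (24.249,6.497) [heading=240, draw]
  -- iteration 5/5 --
  RT 30: heading 240 -> 210
  FD 13: (24.249,6.497) -> (12.99,-0.003) [heading=210, draw]
  RT 180: heading 210 -> 30
  BK 15: (12.99,-0.003) -> (0,-7.503) [heading=30, draw]
]
Final: pos=(0,-7.503), heading=30, 10 segment(s) drawn

Answer: 0 -7.503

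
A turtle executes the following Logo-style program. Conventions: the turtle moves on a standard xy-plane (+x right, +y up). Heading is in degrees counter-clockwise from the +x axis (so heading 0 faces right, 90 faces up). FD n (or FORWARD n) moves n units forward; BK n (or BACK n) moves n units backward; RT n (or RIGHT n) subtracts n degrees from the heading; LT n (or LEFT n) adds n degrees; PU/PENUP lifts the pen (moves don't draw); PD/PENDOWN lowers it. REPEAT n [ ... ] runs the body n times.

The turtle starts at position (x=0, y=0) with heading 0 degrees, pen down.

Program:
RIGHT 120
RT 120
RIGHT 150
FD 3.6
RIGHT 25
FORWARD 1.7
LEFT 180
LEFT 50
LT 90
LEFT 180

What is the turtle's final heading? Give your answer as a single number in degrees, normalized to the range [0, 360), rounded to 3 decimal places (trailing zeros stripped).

Answer: 85

Derivation:
Executing turtle program step by step:
Start: pos=(0,0), heading=0, pen down
RT 120: heading 0 -> 240
RT 120: heading 240 -> 120
RT 150: heading 120 -> 330
FD 3.6: (0,0) -> (3.118,-1.8) [heading=330, draw]
RT 25: heading 330 -> 305
FD 1.7: (3.118,-1.8) -> (4.093,-3.193) [heading=305, draw]
LT 180: heading 305 -> 125
LT 50: heading 125 -> 175
LT 90: heading 175 -> 265
LT 180: heading 265 -> 85
Final: pos=(4.093,-3.193), heading=85, 2 segment(s) drawn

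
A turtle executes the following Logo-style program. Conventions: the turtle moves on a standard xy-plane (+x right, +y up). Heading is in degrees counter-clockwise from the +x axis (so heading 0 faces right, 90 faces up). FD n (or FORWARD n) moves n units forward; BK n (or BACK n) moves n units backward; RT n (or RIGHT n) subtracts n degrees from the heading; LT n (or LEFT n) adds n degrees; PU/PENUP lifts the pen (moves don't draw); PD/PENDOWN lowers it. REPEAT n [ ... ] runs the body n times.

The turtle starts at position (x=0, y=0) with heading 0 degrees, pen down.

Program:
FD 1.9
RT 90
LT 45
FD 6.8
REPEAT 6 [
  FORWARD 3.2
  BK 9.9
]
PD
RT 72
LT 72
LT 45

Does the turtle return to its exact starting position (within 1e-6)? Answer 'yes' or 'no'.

Executing turtle program step by step:
Start: pos=(0,0), heading=0, pen down
FD 1.9: (0,0) -> (1.9,0) [heading=0, draw]
RT 90: heading 0 -> 270
LT 45: heading 270 -> 315
FD 6.8: (1.9,0) -> (6.708,-4.808) [heading=315, draw]
REPEAT 6 [
  -- iteration 1/6 --
  FD 3.2: (6.708,-4.808) -> (8.971,-7.071) [heading=315, draw]
  BK 9.9: (8.971,-7.071) -> (1.971,-0.071) [heading=315, draw]
  -- iteration 2/6 --
  FD 3.2: (1.971,-0.071) -> (4.233,-2.333) [heading=315, draw]
  BK 9.9: (4.233,-2.333) -> (-2.767,4.667) [heading=315, draw]
  -- iteration 3/6 --
  FD 3.2: (-2.767,4.667) -> (-0.504,2.404) [heading=315, draw]
  BK 9.9: (-0.504,2.404) -> (-7.505,9.405) [heading=315, draw]
  -- iteration 4/6 --
  FD 3.2: (-7.505,9.405) -> (-5.242,7.142) [heading=315, draw]
  BK 9.9: (-5.242,7.142) -> (-12.242,14.142) [heading=315, draw]
  -- iteration 5/6 --
  FD 3.2: (-12.242,14.142) -> (-9.979,11.879) [heading=315, draw]
  BK 9.9: (-9.979,11.879) -> (-16.98,18.88) [heading=315, draw]
  -- iteration 6/6 --
  FD 3.2: (-16.98,18.88) -> (-14.717,16.617) [heading=315, draw]
  BK 9.9: (-14.717,16.617) -> (-21.717,23.617) [heading=315, draw]
]
PD: pen down
RT 72: heading 315 -> 243
LT 72: heading 243 -> 315
LT 45: heading 315 -> 0
Final: pos=(-21.717,23.617), heading=0, 14 segment(s) drawn

Start position: (0, 0)
Final position: (-21.717, 23.617)
Distance = 32.085; >= 1e-6 -> NOT closed

Answer: no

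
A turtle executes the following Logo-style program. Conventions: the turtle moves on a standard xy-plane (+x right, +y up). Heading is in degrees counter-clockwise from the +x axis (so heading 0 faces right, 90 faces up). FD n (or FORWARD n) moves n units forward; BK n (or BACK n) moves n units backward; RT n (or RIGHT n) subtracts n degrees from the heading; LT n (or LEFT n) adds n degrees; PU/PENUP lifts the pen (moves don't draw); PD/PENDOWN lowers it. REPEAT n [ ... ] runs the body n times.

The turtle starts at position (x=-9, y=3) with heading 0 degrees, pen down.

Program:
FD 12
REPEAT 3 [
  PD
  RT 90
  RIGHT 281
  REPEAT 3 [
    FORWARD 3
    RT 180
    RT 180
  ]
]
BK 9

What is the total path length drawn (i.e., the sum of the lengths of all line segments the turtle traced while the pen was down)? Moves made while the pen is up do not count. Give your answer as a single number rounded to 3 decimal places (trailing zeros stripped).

Answer: 48

Derivation:
Executing turtle program step by step:
Start: pos=(-9,3), heading=0, pen down
FD 12: (-9,3) -> (3,3) [heading=0, draw]
REPEAT 3 [
  -- iteration 1/3 --
  PD: pen down
  RT 90: heading 0 -> 270
  RT 281: heading 270 -> 349
  REPEAT 3 [
    -- iteration 1/3 --
    FD 3: (3,3) -> (5.945,2.428) [heading=349, draw]
    RT 180: heading 349 -> 169
    RT 180: heading 169 -> 349
    -- iteration 2/3 --
    FD 3: (5.945,2.428) -> (8.89,1.855) [heading=349, draw]
    RT 180: heading 349 -> 169
    RT 180: heading 169 -> 349
    -- iteration 3/3 --
    FD 3: (8.89,1.855) -> (11.835,1.283) [heading=349, draw]
    RT 180: heading 349 -> 169
    RT 180: heading 169 -> 349
  ]
  -- iteration 2/3 --
  PD: pen down
  RT 90: heading 349 -> 259
  RT 281: heading 259 -> 338
  REPEAT 3 [
    -- iteration 1/3 --
    FD 3: (11.835,1.283) -> (14.616,0.159) [heading=338, draw]
    RT 180: heading 338 -> 158
    RT 180: heading 158 -> 338
    -- iteration 2/3 --
    FD 3: (14.616,0.159) -> (17.398,-0.965) [heading=338, draw]
    RT 180: heading 338 -> 158
    RT 180: heading 158 -> 338
    -- iteration 3/3 --
    FD 3: (17.398,-0.965) -> (20.179,-2.089) [heading=338, draw]
    RT 180: heading 338 -> 158
    RT 180: heading 158 -> 338
  ]
  -- iteration 3/3 --
  PD: pen down
  RT 90: heading 338 -> 248
  RT 281: heading 248 -> 327
  REPEAT 3 [
    -- iteration 1/3 --
    FD 3: (20.179,-2.089) -> (22.695,-3.723) [heading=327, draw]
    RT 180: heading 327 -> 147
    RT 180: heading 147 -> 327
    -- iteration 2/3 --
    FD 3: (22.695,-3.723) -> (25.211,-5.357) [heading=327, draw]
    RT 180: heading 327 -> 147
    RT 180: heading 147 -> 327
    -- iteration 3/3 --
    FD 3: (25.211,-5.357) -> (27.727,-6.99) [heading=327, draw]
    RT 180: heading 327 -> 147
    RT 180: heading 147 -> 327
  ]
]
BK 9: (27.727,-6.99) -> (20.179,-2.089) [heading=327, draw]
Final: pos=(20.179,-2.089), heading=327, 11 segment(s) drawn

Segment lengths:
  seg 1: (-9,3) -> (3,3), length = 12
  seg 2: (3,3) -> (5.945,2.428), length = 3
  seg 3: (5.945,2.428) -> (8.89,1.855), length = 3
  seg 4: (8.89,1.855) -> (11.835,1.283), length = 3
  seg 5: (11.835,1.283) -> (14.616,0.159), length = 3
  seg 6: (14.616,0.159) -> (17.398,-0.965), length = 3
  seg 7: (17.398,-0.965) -> (20.179,-2.089), length = 3
  seg 8: (20.179,-2.089) -> (22.695,-3.723), length = 3
  seg 9: (22.695,-3.723) -> (25.211,-5.357), length = 3
  seg 10: (25.211,-5.357) -> (27.727,-6.99), length = 3
  seg 11: (27.727,-6.99) -> (20.179,-2.089), length = 9
Total = 48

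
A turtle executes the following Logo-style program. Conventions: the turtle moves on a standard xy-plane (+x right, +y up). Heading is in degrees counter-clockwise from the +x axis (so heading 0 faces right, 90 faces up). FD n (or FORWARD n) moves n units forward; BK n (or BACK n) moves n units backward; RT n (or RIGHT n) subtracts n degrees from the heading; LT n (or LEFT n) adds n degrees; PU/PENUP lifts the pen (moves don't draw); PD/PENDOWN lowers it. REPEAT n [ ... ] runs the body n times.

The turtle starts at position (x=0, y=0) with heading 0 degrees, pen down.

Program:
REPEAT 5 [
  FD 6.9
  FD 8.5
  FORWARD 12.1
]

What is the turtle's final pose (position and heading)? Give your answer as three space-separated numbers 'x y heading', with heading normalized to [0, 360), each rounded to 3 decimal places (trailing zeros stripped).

Executing turtle program step by step:
Start: pos=(0,0), heading=0, pen down
REPEAT 5 [
  -- iteration 1/5 --
  FD 6.9: (0,0) -> (6.9,0) [heading=0, draw]
  FD 8.5: (6.9,0) -> (15.4,0) [heading=0, draw]
  FD 12.1: (15.4,0) -> (27.5,0) [heading=0, draw]
  -- iteration 2/5 --
  FD 6.9: (27.5,0) -> (34.4,0) [heading=0, draw]
  FD 8.5: (34.4,0) -> (42.9,0) [heading=0, draw]
  FD 12.1: (42.9,0) -> (55,0) [heading=0, draw]
  -- iteration 3/5 --
  FD 6.9: (55,0) -> (61.9,0) [heading=0, draw]
  FD 8.5: (61.9,0) -> (70.4,0) [heading=0, draw]
  FD 12.1: (70.4,0) -> (82.5,0) [heading=0, draw]
  -- iteration 4/5 --
  FD 6.9: (82.5,0) -> (89.4,0) [heading=0, draw]
  FD 8.5: (89.4,0) -> (97.9,0) [heading=0, draw]
  FD 12.1: (97.9,0) -> (110,0) [heading=0, draw]
  -- iteration 5/5 --
  FD 6.9: (110,0) -> (116.9,0) [heading=0, draw]
  FD 8.5: (116.9,0) -> (125.4,0) [heading=0, draw]
  FD 12.1: (125.4,0) -> (137.5,0) [heading=0, draw]
]
Final: pos=(137.5,0), heading=0, 15 segment(s) drawn

Answer: 137.5 0 0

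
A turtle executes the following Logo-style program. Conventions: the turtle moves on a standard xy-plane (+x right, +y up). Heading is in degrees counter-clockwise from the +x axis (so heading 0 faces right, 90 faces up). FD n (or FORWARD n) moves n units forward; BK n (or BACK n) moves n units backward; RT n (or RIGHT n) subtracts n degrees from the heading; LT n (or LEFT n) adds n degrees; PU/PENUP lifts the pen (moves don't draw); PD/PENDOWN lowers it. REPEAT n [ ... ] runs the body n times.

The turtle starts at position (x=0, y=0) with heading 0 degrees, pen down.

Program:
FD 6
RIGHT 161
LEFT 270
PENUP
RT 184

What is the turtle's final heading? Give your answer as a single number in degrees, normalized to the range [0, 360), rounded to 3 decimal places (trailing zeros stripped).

Executing turtle program step by step:
Start: pos=(0,0), heading=0, pen down
FD 6: (0,0) -> (6,0) [heading=0, draw]
RT 161: heading 0 -> 199
LT 270: heading 199 -> 109
PU: pen up
RT 184: heading 109 -> 285
Final: pos=(6,0), heading=285, 1 segment(s) drawn

Answer: 285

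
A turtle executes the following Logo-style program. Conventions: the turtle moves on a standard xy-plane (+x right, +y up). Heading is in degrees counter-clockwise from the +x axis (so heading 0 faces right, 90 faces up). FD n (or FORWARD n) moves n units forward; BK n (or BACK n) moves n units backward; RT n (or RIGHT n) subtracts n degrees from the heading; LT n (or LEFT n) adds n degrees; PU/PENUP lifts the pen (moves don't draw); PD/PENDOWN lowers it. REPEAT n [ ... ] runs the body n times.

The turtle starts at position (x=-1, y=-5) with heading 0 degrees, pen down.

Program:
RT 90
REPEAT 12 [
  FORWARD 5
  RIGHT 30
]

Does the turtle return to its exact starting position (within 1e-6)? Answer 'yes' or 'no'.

Answer: yes

Derivation:
Executing turtle program step by step:
Start: pos=(-1,-5), heading=0, pen down
RT 90: heading 0 -> 270
REPEAT 12 [
  -- iteration 1/12 --
  FD 5: (-1,-5) -> (-1,-10) [heading=270, draw]
  RT 30: heading 270 -> 240
  -- iteration 2/12 --
  FD 5: (-1,-10) -> (-3.5,-14.33) [heading=240, draw]
  RT 30: heading 240 -> 210
  -- iteration 3/12 --
  FD 5: (-3.5,-14.33) -> (-7.83,-16.83) [heading=210, draw]
  RT 30: heading 210 -> 180
  -- iteration 4/12 --
  FD 5: (-7.83,-16.83) -> (-12.83,-16.83) [heading=180, draw]
  RT 30: heading 180 -> 150
  -- iteration 5/12 --
  FD 5: (-12.83,-16.83) -> (-17.16,-14.33) [heading=150, draw]
  RT 30: heading 150 -> 120
  -- iteration 6/12 --
  FD 5: (-17.16,-14.33) -> (-19.66,-10) [heading=120, draw]
  RT 30: heading 120 -> 90
  -- iteration 7/12 --
  FD 5: (-19.66,-10) -> (-19.66,-5) [heading=90, draw]
  RT 30: heading 90 -> 60
  -- iteration 8/12 --
  FD 5: (-19.66,-5) -> (-17.16,-0.67) [heading=60, draw]
  RT 30: heading 60 -> 30
  -- iteration 9/12 --
  FD 5: (-17.16,-0.67) -> (-12.83,1.83) [heading=30, draw]
  RT 30: heading 30 -> 0
  -- iteration 10/12 --
  FD 5: (-12.83,1.83) -> (-7.83,1.83) [heading=0, draw]
  RT 30: heading 0 -> 330
  -- iteration 11/12 --
  FD 5: (-7.83,1.83) -> (-3.5,-0.67) [heading=330, draw]
  RT 30: heading 330 -> 300
  -- iteration 12/12 --
  FD 5: (-3.5,-0.67) -> (-1,-5) [heading=300, draw]
  RT 30: heading 300 -> 270
]
Final: pos=(-1,-5), heading=270, 12 segment(s) drawn

Start position: (-1, -5)
Final position: (-1, -5)
Distance = 0; < 1e-6 -> CLOSED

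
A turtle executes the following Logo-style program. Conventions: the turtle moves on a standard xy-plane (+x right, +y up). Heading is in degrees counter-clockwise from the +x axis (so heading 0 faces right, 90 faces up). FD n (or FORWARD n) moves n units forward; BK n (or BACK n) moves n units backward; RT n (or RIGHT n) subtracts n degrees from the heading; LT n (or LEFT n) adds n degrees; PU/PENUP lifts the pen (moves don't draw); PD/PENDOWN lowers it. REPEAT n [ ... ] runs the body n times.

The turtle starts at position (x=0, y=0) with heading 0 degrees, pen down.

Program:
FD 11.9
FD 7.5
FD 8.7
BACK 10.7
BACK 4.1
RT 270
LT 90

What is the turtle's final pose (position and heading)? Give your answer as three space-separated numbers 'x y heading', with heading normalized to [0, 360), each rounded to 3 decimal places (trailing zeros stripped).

Answer: 13.3 0 180

Derivation:
Executing turtle program step by step:
Start: pos=(0,0), heading=0, pen down
FD 11.9: (0,0) -> (11.9,0) [heading=0, draw]
FD 7.5: (11.9,0) -> (19.4,0) [heading=0, draw]
FD 8.7: (19.4,0) -> (28.1,0) [heading=0, draw]
BK 10.7: (28.1,0) -> (17.4,0) [heading=0, draw]
BK 4.1: (17.4,0) -> (13.3,0) [heading=0, draw]
RT 270: heading 0 -> 90
LT 90: heading 90 -> 180
Final: pos=(13.3,0), heading=180, 5 segment(s) drawn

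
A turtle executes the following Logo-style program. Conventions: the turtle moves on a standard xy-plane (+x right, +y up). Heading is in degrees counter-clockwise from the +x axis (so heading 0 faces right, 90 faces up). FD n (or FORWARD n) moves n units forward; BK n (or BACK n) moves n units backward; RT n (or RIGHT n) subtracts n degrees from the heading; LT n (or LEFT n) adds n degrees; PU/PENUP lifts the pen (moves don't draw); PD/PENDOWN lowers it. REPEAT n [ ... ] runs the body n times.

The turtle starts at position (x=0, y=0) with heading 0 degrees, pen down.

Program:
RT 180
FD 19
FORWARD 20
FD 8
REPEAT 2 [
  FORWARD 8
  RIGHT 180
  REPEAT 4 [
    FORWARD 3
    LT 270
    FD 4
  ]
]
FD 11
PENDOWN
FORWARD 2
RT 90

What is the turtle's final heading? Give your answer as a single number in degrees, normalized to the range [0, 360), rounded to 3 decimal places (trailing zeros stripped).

Executing turtle program step by step:
Start: pos=(0,0), heading=0, pen down
RT 180: heading 0 -> 180
FD 19: (0,0) -> (-19,0) [heading=180, draw]
FD 20: (-19,0) -> (-39,0) [heading=180, draw]
FD 8: (-39,0) -> (-47,0) [heading=180, draw]
REPEAT 2 [
  -- iteration 1/2 --
  FD 8: (-47,0) -> (-55,0) [heading=180, draw]
  RT 180: heading 180 -> 0
  REPEAT 4 [
    -- iteration 1/4 --
    FD 3: (-55,0) -> (-52,0) [heading=0, draw]
    LT 270: heading 0 -> 270
    FD 4: (-52,0) -> (-52,-4) [heading=270, draw]
    -- iteration 2/4 --
    FD 3: (-52,-4) -> (-52,-7) [heading=270, draw]
    LT 270: heading 270 -> 180
    FD 4: (-52,-7) -> (-56,-7) [heading=180, draw]
    -- iteration 3/4 --
    FD 3: (-56,-7) -> (-59,-7) [heading=180, draw]
    LT 270: heading 180 -> 90
    FD 4: (-59,-7) -> (-59,-3) [heading=90, draw]
    -- iteration 4/4 --
    FD 3: (-59,-3) -> (-59,0) [heading=90, draw]
    LT 270: heading 90 -> 0
    FD 4: (-59,0) -> (-55,0) [heading=0, draw]
  ]
  -- iteration 2/2 --
  FD 8: (-55,0) -> (-47,0) [heading=0, draw]
  RT 180: heading 0 -> 180
  REPEAT 4 [
    -- iteration 1/4 --
    FD 3: (-47,0) -> (-50,0) [heading=180, draw]
    LT 270: heading 180 -> 90
    FD 4: (-50,0) -> (-50,4) [heading=90, draw]
    -- iteration 2/4 --
    FD 3: (-50,4) -> (-50,7) [heading=90, draw]
    LT 270: heading 90 -> 0
    FD 4: (-50,7) -> (-46,7) [heading=0, draw]
    -- iteration 3/4 --
    FD 3: (-46,7) -> (-43,7) [heading=0, draw]
    LT 270: heading 0 -> 270
    FD 4: (-43,7) -> (-43,3) [heading=270, draw]
    -- iteration 4/4 --
    FD 3: (-43,3) -> (-43,0) [heading=270, draw]
    LT 270: heading 270 -> 180
    FD 4: (-43,0) -> (-47,0) [heading=180, draw]
  ]
]
FD 11: (-47,0) -> (-58,0) [heading=180, draw]
PD: pen down
FD 2: (-58,0) -> (-60,0) [heading=180, draw]
RT 90: heading 180 -> 90
Final: pos=(-60,0), heading=90, 23 segment(s) drawn

Answer: 90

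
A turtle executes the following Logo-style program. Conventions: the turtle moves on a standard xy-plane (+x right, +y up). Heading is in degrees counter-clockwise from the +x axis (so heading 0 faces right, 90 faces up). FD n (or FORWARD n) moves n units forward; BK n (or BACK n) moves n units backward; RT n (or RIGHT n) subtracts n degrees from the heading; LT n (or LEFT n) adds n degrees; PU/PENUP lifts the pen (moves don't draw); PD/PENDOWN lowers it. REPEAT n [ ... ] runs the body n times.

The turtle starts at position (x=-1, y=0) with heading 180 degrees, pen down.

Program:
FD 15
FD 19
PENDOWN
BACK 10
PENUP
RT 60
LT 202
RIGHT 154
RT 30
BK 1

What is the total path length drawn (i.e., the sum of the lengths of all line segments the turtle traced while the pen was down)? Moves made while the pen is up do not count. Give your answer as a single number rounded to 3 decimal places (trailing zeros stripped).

Executing turtle program step by step:
Start: pos=(-1,0), heading=180, pen down
FD 15: (-1,0) -> (-16,0) [heading=180, draw]
FD 19: (-16,0) -> (-35,0) [heading=180, draw]
PD: pen down
BK 10: (-35,0) -> (-25,0) [heading=180, draw]
PU: pen up
RT 60: heading 180 -> 120
LT 202: heading 120 -> 322
RT 154: heading 322 -> 168
RT 30: heading 168 -> 138
BK 1: (-25,0) -> (-24.257,-0.669) [heading=138, move]
Final: pos=(-24.257,-0.669), heading=138, 3 segment(s) drawn

Segment lengths:
  seg 1: (-1,0) -> (-16,0), length = 15
  seg 2: (-16,0) -> (-35,0), length = 19
  seg 3: (-35,0) -> (-25,0), length = 10
Total = 44

Answer: 44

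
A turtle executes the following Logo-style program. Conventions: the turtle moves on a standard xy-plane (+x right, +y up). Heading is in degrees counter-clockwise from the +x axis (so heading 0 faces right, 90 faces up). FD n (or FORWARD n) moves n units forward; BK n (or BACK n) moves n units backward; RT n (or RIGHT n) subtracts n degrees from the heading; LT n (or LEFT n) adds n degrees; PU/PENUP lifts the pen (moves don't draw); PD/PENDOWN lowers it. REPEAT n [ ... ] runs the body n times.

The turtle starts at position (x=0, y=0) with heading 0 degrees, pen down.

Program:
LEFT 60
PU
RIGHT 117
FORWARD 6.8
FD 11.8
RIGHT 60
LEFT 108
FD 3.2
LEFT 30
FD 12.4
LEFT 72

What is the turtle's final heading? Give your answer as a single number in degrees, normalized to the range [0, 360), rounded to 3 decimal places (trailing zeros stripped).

Executing turtle program step by step:
Start: pos=(0,0), heading=0, pen down
LT 60: heading 0 -> 60
PU: pen up
RT 117: heading 60 -> 303
FD 6.8: (0,0) -> (3.704,-5.703) [heading=303, move]
FD 11.8: (3.704,-5.703) -> (10.13,-15.599) [heading=303, move]
RT 60: heading 303 -> 243
LT 108: heading 243 -> 351
FD 3.2: (10.13,-15.599) -> (13.291,-16.1) [heading=351, move]
LT 30: heading 351 -> 21
FD 12.4: (13.291,-16.1) -> (24.867,-11.656) [heading=21, move]
LT 72: heading 21 -> 93
Final: pos=(24.867,-11.656), heading=93, 0 segment(s) drawn

Answer: 93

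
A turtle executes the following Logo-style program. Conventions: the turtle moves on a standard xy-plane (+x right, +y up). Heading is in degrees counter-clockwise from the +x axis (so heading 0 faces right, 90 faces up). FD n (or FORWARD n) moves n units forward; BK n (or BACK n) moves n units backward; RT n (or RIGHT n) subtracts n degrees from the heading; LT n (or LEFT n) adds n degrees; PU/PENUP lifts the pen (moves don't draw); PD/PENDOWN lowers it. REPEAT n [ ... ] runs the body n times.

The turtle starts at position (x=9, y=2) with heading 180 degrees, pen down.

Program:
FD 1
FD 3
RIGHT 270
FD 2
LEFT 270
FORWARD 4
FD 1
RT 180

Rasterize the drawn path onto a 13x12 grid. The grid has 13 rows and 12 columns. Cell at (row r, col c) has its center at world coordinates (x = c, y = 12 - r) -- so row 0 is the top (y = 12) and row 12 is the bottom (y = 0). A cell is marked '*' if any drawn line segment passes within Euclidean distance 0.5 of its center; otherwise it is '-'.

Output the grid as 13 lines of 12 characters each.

Segment 0: (9,2) -> (8,2)
Segment 1: (8,2) -> (5,2)
Segment 2: (5,2) -> (5,0)
Segment 3: (5,0) -> (1,0)
Segment 4: (1,0) -> (0,0)

Answer: ------------
------------
------------
------------
------------
------------
------------
------------
------------
------------
-----*****--
-----*------
******------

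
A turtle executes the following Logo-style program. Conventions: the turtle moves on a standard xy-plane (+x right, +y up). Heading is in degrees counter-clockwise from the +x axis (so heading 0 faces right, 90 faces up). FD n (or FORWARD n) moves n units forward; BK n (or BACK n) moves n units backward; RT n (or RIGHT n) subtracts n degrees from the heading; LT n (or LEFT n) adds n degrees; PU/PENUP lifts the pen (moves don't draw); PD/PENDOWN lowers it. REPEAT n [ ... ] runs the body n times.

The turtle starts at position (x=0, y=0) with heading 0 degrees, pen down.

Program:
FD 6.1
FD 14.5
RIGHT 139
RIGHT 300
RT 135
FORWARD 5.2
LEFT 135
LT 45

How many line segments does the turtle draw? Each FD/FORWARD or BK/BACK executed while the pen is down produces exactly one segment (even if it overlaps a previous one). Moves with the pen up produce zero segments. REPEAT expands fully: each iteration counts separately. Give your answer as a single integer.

Executing turtle program step by step:
Start: pos=(0,0), heading=0, pen down
FD 6.1: (0,0) -> (6.1,0) [heading=0, draw]
FD 14.5: (6.1,0) -> (20.6,0) [heading=0, draw]
RT 139: heading 0 -> 221
RT 300: heading 221 -> 281
RT 135: heading 281 -> 146
FD 5.2: (20.6,0) -> (16.289,2.908) [heading=146, draw]
LT 135: heading 146 -> 281
LT 45: heading 281 -> 326
Final: pos=(16.289,2.908), heading=326, 3 segment(s) drawn
Segments drawn: 3

Answer: 3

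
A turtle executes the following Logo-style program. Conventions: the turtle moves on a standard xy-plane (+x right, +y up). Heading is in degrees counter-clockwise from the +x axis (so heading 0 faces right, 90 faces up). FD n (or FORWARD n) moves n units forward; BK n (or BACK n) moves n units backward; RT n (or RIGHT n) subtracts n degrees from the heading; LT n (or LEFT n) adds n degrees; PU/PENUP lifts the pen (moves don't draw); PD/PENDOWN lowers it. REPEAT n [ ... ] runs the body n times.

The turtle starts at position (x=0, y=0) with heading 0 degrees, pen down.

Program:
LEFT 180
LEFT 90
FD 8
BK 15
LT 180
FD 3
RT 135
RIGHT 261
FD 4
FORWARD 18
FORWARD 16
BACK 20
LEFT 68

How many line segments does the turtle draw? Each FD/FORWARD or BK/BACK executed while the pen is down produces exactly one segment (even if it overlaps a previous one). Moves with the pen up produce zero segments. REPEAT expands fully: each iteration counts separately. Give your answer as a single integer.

Answer: 7

Derivation:
Executing turtle program step by step:
Start: pos=(0,0), heading=0, pen down
LT 180: heading 0 -> 180
LT 90: heading 180 -> 270
FD 8: (0,0) -> (0,-8) [heading=270, draw]
BK 15: (0,-8) -> (0,7) [heading=270, draw]
LT 180: heading 270 -> 90
FD 3: (0,7) -> (0,10) [heading=90, draw]
RT 135: heading 90 -> 315
RT 261: heading 315 -> 54
FD 4: (0,10) -> (2.351,13.236) [heading=54, draw]
FD 18: (2.351,13.236) -> (12.931,27.798) [heading=54, draw]
FD 16: (12.931,27.798) -> (22.336,40.743) [heading=54, draw]
BK 20: (22.336,40.743) -> (10.58,24.562) [heading=54, draw]
LT 68: heading 54 -> 122
Final: pos=(10.58,24.562), heading=122, 7 segment(s) drawn
Segments drawn: 7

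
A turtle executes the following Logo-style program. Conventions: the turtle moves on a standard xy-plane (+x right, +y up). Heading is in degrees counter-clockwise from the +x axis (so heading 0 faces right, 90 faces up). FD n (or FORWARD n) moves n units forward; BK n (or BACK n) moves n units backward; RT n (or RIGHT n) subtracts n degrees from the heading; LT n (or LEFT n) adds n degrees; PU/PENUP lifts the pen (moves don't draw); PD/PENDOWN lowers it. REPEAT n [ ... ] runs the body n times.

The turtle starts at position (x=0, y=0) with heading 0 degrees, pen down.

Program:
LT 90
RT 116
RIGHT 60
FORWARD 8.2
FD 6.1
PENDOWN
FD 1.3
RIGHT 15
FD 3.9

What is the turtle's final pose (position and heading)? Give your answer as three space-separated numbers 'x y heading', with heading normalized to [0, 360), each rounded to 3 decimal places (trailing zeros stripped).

Answer: 0.344 -19.39 259

Derivation:
Executing turtle program step by step:
Start: pos=(0,0), heading=0, pen down
LT 90: heading 0 -> 90
RT 116: heading 90 -> 334
RT 60: heading 334 -> 274
FD 8.2: (0,0) -> (0.572,-8.18) [heading=274, draw]
FD 6.1: (0.572,-8.18) -> (0.998,-14.265) [heading=274, draw]
PD: pen down
FD 1.3: (0.998,-14.265) -> (1.088,-15.562) [heading=274, draw]
RT 15: heading 274 -> 259
FD 3.9: (1.088,-15.562) -> (0.344,-19.39) [heading=259, draw]
Final: pos=(0.344,-19.39), heading=259, 4 segment(s) drawn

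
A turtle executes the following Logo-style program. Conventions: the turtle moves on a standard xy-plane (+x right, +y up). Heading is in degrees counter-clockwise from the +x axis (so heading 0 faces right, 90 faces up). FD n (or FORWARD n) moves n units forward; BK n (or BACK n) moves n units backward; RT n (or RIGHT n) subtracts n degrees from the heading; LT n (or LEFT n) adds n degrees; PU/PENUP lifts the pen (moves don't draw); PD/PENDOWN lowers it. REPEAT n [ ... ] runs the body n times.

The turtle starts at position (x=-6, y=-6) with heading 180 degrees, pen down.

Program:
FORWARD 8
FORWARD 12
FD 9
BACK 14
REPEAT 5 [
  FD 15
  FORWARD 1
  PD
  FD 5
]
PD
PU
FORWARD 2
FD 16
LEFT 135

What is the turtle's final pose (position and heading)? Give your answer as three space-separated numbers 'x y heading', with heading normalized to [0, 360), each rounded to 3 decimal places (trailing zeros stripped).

Executing turtle program step by step:
Start: pos=(-6,-6), heading=180, pen down
FD 8: (-6,-6) -> (-14,-6) [heading=180, draw]
FD 12: (-14,-6) -> (-26,-6) [heading=180, draw]
FD 9: (-26,-6) -> (-35,-6) [heading=180, draw]
BK 14: (-35,-6) -> (-21,-6) [heading=180, draw]
REPEAT 5 [
  -- iteration 1/5 --
  FD 15: (-21,-6) -> (-36,-6) [heading=180, draw]
  FD 1: (-36,-6) -> (-37,-6) [heading=180, draw]
  PD: pen down
  FD 5: (-37,-6) -> (-42,-6) [heading=180, draw]
  -- iteration 2/5 --
  FD 15: (-42,-6) -> (-57,-6) [heading=180, draw]
  FD 1: (-57,-6) -> (-58,-6) [heading=180, draw]
  PD: pen down
  FD 5: (-58,-6) -> (-63,-6) [heading=180, draw]
  -- iteration 3/5 --
  FD 15: (-63,-6) -> (-78,-6) [heading=180, draw]
  FD 1: (-78,-6) -> (-79,-6) [heading=180, draw]
  PD: pen down
  FD 5: (-79,-6) -> (-84,-6) [heading=180, draw]
  -- iteration 4/5 --
  FD 15: (-84,-6) -> (-99,-6) [heading=180, draw]
  FD 1: (-99,-6) -> (-100,-6) [heading=180, draw]
  PD: pen down
  FD 5: (-100,-6) -> (-105,-6) [heading=180, draw]
  -- iteration 5/5 --
  FD 15: (-105,-6) -> (-120,-6) [heading=180, draw]
  FD 1: (-120,-6) -> (-121,-6) [heading=180, draw]
  PD: pen down
  FD 5: (-121,-6) -> (-126,-6) [heading=180, draw]
]
PD: pen down
PU: pen up
FD 2: (-126,-6) -> (-128,-6) [heading=180, move]
FD 16: (-128,-6) -> (-144,-6) [heading=180, move]
LT 135: heading 180 -> 315
Final: pos=(-144,-6), heading=315, 19 segment(s) drawn

Answer: -144 -6 315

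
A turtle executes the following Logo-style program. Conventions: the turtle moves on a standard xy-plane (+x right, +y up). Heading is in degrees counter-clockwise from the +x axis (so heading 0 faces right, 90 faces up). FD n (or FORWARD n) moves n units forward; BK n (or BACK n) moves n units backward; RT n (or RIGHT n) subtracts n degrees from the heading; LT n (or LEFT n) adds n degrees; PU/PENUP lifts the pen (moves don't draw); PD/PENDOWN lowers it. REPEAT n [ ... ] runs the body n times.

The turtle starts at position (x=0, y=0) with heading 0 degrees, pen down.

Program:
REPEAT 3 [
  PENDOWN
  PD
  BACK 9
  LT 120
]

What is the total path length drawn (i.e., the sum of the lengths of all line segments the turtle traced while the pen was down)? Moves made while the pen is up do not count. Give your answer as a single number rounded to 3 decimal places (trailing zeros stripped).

Answer: 27

Derivation:
Executing turtle program step by step:
Start: pos=(0,0), heading=0, pen down
REPEAT 3 [
  -- iteration 1/3 --
  PD: pen down
  PD: pen down
  BK 9: (0,0) -> (-9,0) [heading=0, draw]
  LT 120: heading 0 -> 120
  -- iteration 2/3 --
  PD: pen down
  PD: pen down
  BK 9: (-9,0) -> (-4.5,-7.794) [heading=120, draw]
  LT 120: heading 120 -> 240
  -- iteration 3/3 --
  PD: pen down
  PD: pen down
  BK 9: (-4.5,-7.794) -> (0,0) [heading=240, draw]
  LT 120: heading 240 -> 0
]
Final: pos=(0,0), heading=0, 3 segment(s) drawn

Segment lengths:
  seg 1: (0,0) -> (-9,0), length = 9
  seg 2: (-9,0) -> (-4.5,-7.794), length = 9
  seg 3: (-4.5,-7.794) -> (0,0), length = 9
Total = 27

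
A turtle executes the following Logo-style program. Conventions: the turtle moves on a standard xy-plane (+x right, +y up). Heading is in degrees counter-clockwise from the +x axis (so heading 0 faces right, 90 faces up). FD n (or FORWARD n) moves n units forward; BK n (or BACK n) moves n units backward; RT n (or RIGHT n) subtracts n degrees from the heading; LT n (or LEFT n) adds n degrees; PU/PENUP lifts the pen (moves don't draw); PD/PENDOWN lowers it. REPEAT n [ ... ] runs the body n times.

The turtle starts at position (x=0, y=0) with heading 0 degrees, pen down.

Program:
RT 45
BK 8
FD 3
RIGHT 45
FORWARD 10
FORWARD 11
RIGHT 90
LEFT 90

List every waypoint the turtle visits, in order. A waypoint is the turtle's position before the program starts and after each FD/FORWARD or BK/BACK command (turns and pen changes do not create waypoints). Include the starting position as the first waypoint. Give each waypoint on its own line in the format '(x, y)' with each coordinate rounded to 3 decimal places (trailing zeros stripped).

Answer: (0, 0)
(-5.657, 5.657)
(-3.536, 3.536)
(-3.536, -6.464)
(-3.536, -17.464)

Derivation:
Executing turtle program step by step:
Start: pos=(0,0), heading=0, pen down
RT 45: heading 0 -> 315
BK 8: (0,0) -> (-5.657,5.657) [heading=315, draw]
FD 3: (-5.657,5.657) -> (-3.536,3.536) [heading=315, draw]
RT 45: heading 315 -> 270
FD 10: (-3.536,3.536) -> (-3.536,-6.464) [heading=270, draw]
FD 11: (-3.536,-6.464) -> (-3.536,-17.464) [heading=270, draw]
RT 90: heading 270 -> 180
LT 90: heading 180 -> 270
Final: pos=(-3.536,-17.464), heading=270, 4 segment(s) drawn
Waypoints (5 total):
(0, 0)
(-5.657, 5.657)
(-3.536, 3.536)
(-3.536, -6.464)
(-3.536, -17.464)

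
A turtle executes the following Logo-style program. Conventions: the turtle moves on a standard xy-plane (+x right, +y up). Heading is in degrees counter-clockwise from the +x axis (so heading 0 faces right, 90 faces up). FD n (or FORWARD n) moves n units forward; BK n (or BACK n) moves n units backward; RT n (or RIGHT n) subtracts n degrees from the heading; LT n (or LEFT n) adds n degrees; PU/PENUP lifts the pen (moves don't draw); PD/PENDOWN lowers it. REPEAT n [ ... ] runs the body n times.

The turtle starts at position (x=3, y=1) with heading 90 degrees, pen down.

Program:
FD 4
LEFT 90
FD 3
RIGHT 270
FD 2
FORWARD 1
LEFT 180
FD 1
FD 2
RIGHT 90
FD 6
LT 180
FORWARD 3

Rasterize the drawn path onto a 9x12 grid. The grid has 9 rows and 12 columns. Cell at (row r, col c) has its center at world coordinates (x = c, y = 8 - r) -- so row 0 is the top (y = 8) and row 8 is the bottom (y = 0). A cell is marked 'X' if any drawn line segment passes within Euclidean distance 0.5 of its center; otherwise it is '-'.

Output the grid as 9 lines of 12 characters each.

Segment 0: (3,1) -> (3,5)
Segment 1: (3,5) -> (0,5)
Segment 2: (0,5) -> (0,3)
Segment 3: (0,3) -> (0,2)
Segment 4: (0,2) -> (0,3)
Segment 5: (0,3) -> (0,5)
Segment 6: (0,5) -> (6,5)
Segment 7: (6,5) -> (3,5)

Answer: ------------
------------
------------
XXXXXXX-----
X--X--------
X--X--------
X--X--------
---X--------
------------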